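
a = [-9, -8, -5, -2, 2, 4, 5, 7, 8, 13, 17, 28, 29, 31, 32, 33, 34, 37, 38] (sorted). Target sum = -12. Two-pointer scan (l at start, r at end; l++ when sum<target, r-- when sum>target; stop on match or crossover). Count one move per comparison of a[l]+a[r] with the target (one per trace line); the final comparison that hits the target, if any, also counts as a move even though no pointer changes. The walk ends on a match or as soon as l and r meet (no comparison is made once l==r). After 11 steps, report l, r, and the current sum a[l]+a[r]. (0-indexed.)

l=0, r=7, sum=-2

[0,18] -9+38=29 >-12 → r--
[0,17] -9+37=28 >-12 → r--
[0,16] -9+34=25 >-12 → r--
[0,15] -9+33=24 >-12 → r--
[0,14] -9+32=23 >-12 → r--
[0,13] -9+31=22 >-12 → r--
[0,12] -9+29=20 >-12 → r--
[0,11] -9+28=19 >-12 → r--
[0,10] -9+17=8 >-12 → r--
[0,9] -9+13=4 >-12 → r--
[0,8] -9+8=-1 >-12 → r--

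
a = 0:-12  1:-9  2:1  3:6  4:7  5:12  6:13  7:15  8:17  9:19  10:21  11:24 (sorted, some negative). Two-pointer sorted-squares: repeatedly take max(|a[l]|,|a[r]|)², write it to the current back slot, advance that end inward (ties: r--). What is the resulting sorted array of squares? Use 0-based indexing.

[1, 36, 49, 81, 144, 144, 169, 225, 289, 361, 441, 576]

l=0 r=11: |-12|<=|24| out[11]=576, r--
l=0 r=10: |-12|<=|21| out[10]=441, r--
l=0 r=9: |-12|<=|19| out[9]=361, r--
l=0 r=8: |-12|<=|17| out[8]=289, r--
l=0 r=7: |-12|<=|15| out[7]=225, r--
l=0 r=6: |-12|<=|13| out[6]=169, r--
l=0 r=5: |-12|<=|12| out[5]=144, r--
l=0 r=4: |-12|>|7| out[4]=144, l++
l=1 r=4: |-9|>|7| out[3]=81, l++
l=2 r=4: |1|<=|7| out[2]=49, r--
l=2 r=3: |1|<=|6| out[1]=36, r--
l=2 r=2: |1|<=|1| out[0]=1, r--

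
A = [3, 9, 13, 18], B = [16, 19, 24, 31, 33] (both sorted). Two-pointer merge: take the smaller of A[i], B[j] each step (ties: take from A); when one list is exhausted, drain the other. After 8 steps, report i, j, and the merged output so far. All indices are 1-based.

i=5, j=5, merged so far=[3, 9, 13, 16, 18, 19, 24, 31]

[i=1,j=1] A[i]=3<=B[j]=16 take 3 → i++
[i=2,j=1] A[i]=9<=B[j]=16 take 9 → i++
[i=3,j=1] A[i]=13<=B[j]=16 take 13 → i++
[i=4,j=1] A[i]=18>B[j]=16 take 16 → j++
[i=4,j=2] A[i]=18<=B[j]=19 take 18 → i++
[i=5,j=2] A done, take B[j]=19 → j++
[i=5,j=3] A done, take B[j]=24 → j++
[i=5,j=4] A done, take B[j]=31 → j++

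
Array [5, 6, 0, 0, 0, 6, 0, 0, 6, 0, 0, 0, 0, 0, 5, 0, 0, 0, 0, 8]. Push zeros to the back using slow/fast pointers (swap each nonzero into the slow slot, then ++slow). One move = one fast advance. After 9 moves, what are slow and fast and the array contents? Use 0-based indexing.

slow=0 fast=0: a[fast]=5≠0 swap→a[0]=5, slow++,fast++
slow=1 fast=1: a[fast]=6≠0 swap→a[1]=6, slow++,fast++
slow=2 fast=2: a[fast]=0, fast++
slow=2 fast=3: a[fast]=0, fast++
slow=2 fast=4: a[fast]=0, fast++
slow=2 fast=5: a[fast]=6≠0 swap→a[2]=6, slow++,fast++
slow=3 fast=6: a[fast]=0, fast++
slow=3 fast=7: a[fast]=0, fast++
slow=3 fast=8: a[fast]=6≠0 swap→a[3]=6, slow++,fast++

slow=4, fast=9, a=[5, 6, 6, 6, 0, 0, 0, 0, 0, 0, 0, 0, 0, 0, 5, 0, 0, 0, 0, 8]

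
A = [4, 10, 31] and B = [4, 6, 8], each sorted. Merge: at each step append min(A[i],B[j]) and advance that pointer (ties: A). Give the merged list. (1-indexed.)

[i=1,j=1] A[i]=4<=B[j]=4 take 4 → i++
[i=2,j=1] A[i]=10>B[j]=4 take 4 → j++
[i=2,j=2] A[i]=10>B[j]=6 take 6 → j++
[i=2,j=3] A[i]=10>B[j]=8 take 8 → j++
[i=2,j=4] B done, take A[i]=10 → i++
[i=3,j=4] B done, take A[i]=31 → i++

[4, 4, 6, 8, 10, 31]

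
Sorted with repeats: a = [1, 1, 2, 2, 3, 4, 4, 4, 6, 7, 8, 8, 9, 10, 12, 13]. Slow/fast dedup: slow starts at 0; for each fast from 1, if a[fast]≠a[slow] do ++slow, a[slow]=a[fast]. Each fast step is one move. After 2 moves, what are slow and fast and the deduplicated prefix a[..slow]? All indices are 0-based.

(s=0,f=1) a[fast]=1=a[slow] dup → fast++
(s=0,f=2) a[fast]=2≠a[slow]=1 write a[1]=2 → slow++,fast++

slow=1, fast=3, prefix=[1, 2]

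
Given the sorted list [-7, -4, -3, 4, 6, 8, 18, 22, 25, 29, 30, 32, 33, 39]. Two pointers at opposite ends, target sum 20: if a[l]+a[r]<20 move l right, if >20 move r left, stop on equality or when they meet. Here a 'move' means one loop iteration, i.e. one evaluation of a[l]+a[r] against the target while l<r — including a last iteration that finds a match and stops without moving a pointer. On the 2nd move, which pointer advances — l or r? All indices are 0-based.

l=0 r=13: -7+39=32 >20, r--
l=0 r=12: -7+33=26 >20, r--

r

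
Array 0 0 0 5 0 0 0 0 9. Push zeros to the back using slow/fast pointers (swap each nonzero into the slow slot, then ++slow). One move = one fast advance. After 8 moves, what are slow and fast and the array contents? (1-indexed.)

(s=1,f=1) a[fast]=0 → fast++
(s=1,f=2) a[fast]=0 → fast++
(s=1,f=3) a[fast]=0 → fast++
(s=1,f=4) a[fast]=5≠0 swap→a[1]=5 → slow++,fast++
(s=2,f=5) a[fast]=0 → fast++
(s=2,f=6) a[fast]=0 → fast++
(s=2,f=7) a[fast]=0 → fast++
(s=2,f=8) a[fast]=0 → fast++

slow=2, fast=9, a=[5, 0, 0, 0, 0, 0, 0, 0, 9]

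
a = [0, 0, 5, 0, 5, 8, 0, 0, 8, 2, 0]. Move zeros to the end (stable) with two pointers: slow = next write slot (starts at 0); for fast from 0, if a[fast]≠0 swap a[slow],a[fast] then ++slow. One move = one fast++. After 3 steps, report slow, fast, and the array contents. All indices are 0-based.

slow=0 fast=0: a[fast]=0, fast++
slow=0 fast=1: a[fast]=0, fast++
slow=0 fast=2: a[fast]=5≠0 swap→a[0]=5, slow++,fast++

slow=1, fast=3, a=[5, 0, 0, 0, 5, 8, 0, 0, 8, 2, 0]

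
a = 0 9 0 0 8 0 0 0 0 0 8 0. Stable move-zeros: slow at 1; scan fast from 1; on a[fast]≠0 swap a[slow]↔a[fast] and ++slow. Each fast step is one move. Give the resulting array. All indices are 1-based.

(s=1,f=1) a[fast]=0 → fast++
(s=1,f=2) a[fast]=9≠0 swap→a[1]=9 → slow++,fast++
(s=2,f=3) a[fast]=0 → fast++
(s=2,f=4) a[fast]=0 → fast++
(s=2,f=5) a[fast]=8≠0 swap→a[2]=8 → slow++,fast++
(s=3,f=6) a[fast]=0 → fast++
(s=3,f=7) a[fast]=0 → fast++
(s=3,f=8) a[fast]=0 → fast++
(s=3,f=9) a[fast]=0 → fast++
(s=3,f=10) a[fast]=0 → fast++
(s=3,f=11) a[fast]=8≠0 swap→a[3]=8 → slow++,fast++
(s=4,f=12) a[fast]=0 → fast++

[9, 8, 8, 0, 0, 0, 0, 0, 0, 0, 0, 0]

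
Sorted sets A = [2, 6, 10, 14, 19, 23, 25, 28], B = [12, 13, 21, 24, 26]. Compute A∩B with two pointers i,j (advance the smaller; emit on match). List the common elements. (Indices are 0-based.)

intersection = []

[i=0,j=0] 2<12 → i++
[i=1,j=0] 6<12 → i++
[i=2,j=0] 10<12 → i++
[i=3,j=0] 14>12 → j++
[i=3,j=1] 14>13 → j++
[i=3,j=2] 14<21 → i++
[i=4,j=2] 19<21 → i++
[i=5,j=2] 23>21 → j++
[i=5,j=3] 23<24 → i++
[i=6,j=3] 25>24 → j++
[i=6,j=4] 25<26 → i++
[i=7,j=4] 28>26 → j++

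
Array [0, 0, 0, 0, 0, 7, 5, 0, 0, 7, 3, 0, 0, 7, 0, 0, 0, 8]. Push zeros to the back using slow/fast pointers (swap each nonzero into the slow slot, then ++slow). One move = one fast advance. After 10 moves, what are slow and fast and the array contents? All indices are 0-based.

(s=0,f=0) a[fast]=0 → fast++
(s=0,f=1) a[fast]=0 → fast++
(s=0,f=2) a[fast]=0 → fast++
(s=0,f=3) a[fast]=0 → fast++
(s=0,f=4) a[fast]=0 → fast++
(s=0,f=5) a[fast]=7≠0 swap→a[0]=7 → slow++,fast++
(s=1,f=6) a[fast]=5≠0 swap→a[1]=5 → slow++,fast++
(s=2,f=7) a[fast]=0 → fast++
(s=2,f=8) a[fast]=0 → fast++
(s=2,f=9) a[fast]=7≠0 swap→a[2]=7 → slow++,fast++

slow=3, fast=10, a=[7, 5, 7, 0, 0, 0, 0, 0, 0, 0, 3, 0, 0, 7, 0, 0, 0, 8]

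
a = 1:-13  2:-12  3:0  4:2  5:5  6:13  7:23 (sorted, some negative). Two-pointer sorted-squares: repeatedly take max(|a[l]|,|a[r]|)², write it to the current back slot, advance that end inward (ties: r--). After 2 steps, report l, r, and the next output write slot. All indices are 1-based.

l=1 r=7: |-13|<=|23| out[7]=529, r--
l=1 r=6: |-13|<=|13| out[6]=169, r--

l=1, r=5, next write slot=5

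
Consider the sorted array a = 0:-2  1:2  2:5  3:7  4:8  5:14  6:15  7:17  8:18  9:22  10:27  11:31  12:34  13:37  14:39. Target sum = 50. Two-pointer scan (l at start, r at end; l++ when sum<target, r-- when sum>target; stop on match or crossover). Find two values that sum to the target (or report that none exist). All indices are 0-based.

l=0 r=14: -2+39=37 <50, l++
l=1 r=14: 2+39=41 <50, l++
l=2 r=14: 5+39=44 <50, l++
l=3 r=14: 7+39=46 <50, l++
l=4 r=14: 8+39=47 <50, l++
l=5 r=14: 14+39=53 >50, r--
l=5 r=13: 14+37=51 >50, r--
l=5 r=12: 14+34=48 <50, l++
l=6 r=12: 15+34=49 <50, l++
l=7 r=12: 17+34=51 >50, r--
l=7 r=11: 17+31=48 <50, l++
l=8 r=11: 18+31=49 <50, l++
l=9 r=11: 22+31=53 >50, r--
l=9 r=10: 22+27=49 <50, l++

no pair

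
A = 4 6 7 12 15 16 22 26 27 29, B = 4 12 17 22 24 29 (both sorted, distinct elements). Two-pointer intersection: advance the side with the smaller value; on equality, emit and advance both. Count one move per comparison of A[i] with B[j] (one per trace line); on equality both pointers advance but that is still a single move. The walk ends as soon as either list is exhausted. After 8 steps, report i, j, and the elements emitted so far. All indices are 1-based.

i=8, j=5, emitted=[4, 12, 22]

[i=1,j=1] 4==4 emit → i++,j++
[i=2,j=2] 6<12 → i++
[i=3,j=2] 7<12 → i++
[i=4,j=2] 12==12 emit → i++,j++
[i=5,j=3] 15<17 → i++
[i=6,j=3] 16<17 → i++
[i=7,j=3] 22>17 → j++
[i=7,j=4] 22==22 emit → i++,j++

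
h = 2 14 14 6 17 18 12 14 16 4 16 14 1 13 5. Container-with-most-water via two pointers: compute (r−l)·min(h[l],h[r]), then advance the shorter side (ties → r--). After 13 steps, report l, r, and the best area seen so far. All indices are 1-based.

[1,15] min(2,5)*14=28 best=28 * → l++
[2,15] min(14,5)*13=65 best=65 * → r--
[2,14] min(14,13)*12=156 best=156 * → r--
[2,13] min(14,1)*11=11 best=156 → r--
[2,12] min(14,14)*10=140 best=156 → r--
[2,11] min(14,16)*9=126 best=156 → l++
[3,11] min(14,16)*8=112 best=156 → l++
[4,11] min(6,16)*7=42 best=156 → l++
[5,11] min(17,16)*6=96 best=156 → r--
[5,10] min(17,4)*5=20 best=156 → r--
[5,9] min(17,16)*4=64 best=156 → r--
[5,8] min(17,14)*3=42 best=156 → r--
[5,7] min(17,12)*2=24 best=156 → r--

l=5, r=6, best area=156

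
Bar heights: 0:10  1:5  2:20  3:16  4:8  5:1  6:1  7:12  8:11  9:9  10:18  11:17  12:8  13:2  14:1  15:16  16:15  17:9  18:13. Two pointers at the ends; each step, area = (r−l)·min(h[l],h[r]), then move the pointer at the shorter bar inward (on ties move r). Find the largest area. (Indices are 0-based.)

max area = 210

[0,18] min(10,13)*18=180 best=180 * → l++
[1,18] min(5,13)*17=85 best=180 → l++
[2,18] min(20,13)*16=208 best=208 * → r--
[2,17] min(20,9)*15=135 best=208 → r--
[2,16] min(20,15)*14=210 best=210 * → r--
[2,15] min(20,16)*13=208 best=210 → r--
[2,14] min(20,1)*12=12 best=210 → r--
[2,13] min(20,2)*11=22 best=210 → r--
[2,12] min(20,8)*10=80 best=210 → r--
[2,11] min(20,17)*9=153 best=210 → r--
[2,10] min(20,18)*8=144 best=210 → r--
[2,9] min(20,9)*7=63 best=210 → r--
[2,8] min(20,11)*6=66 best=210 → r--
[2,7] min(20,12)*5=60 best=210 → r--
[2,6] min(20,1)*4=4 best=210 → r--
[2,5] min(20,1)*3=3 best=210 → r--
[2,4] min(20,8)*2=16 best=210 → r--
[2,3] min(20,16)*1=16 best=210 → r--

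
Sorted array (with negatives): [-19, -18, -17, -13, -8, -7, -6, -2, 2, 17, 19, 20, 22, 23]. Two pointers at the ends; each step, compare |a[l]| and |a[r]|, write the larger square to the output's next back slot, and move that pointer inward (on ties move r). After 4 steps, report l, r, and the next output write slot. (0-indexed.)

[0,13] |-19|<=|23| out[13]=529 → r--
[0,12] |-19|<=|22| out[12]=484 → r--
[0,11] |-19|<=|20| out[11]=400 → r--
[0,10] |-19|<=|19| out[10]=361 → r--

l=0, r=9, next write slot=9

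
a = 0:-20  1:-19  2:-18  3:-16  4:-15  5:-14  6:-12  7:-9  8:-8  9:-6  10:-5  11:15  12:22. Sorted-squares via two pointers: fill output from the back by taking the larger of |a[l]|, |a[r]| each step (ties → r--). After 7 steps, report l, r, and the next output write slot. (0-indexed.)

[0,12] |-20|<=|22| out[12]=484 → r--
[0,11] |-20|>|15| out[11]=400 → l++
[1,11] |-19|>|15| out[10]=361 → l++
[2,11] |-18|>|15| out[9]=324 → l++
[3,11] |-16|>|15| out[8]=256 → l++
[4,11] |-15|<=|15| out[7]=225 → r--
[4,10] |-15|>|-5| out[6]=225 → l++

l=5, r=10, next write slot=5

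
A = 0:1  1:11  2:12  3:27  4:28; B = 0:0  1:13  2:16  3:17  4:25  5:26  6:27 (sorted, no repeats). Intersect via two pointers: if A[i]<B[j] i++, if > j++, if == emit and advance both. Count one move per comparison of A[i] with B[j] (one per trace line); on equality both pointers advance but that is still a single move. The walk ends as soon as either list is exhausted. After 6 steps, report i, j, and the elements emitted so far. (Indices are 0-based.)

[i=0,j=0] 1>0 → j++
[i=0,j=1] 1<13 → i++
[i=1,j=1] 11<13 → i++
[i=2,j=1] 12<13 → i++
[i=3,j=1] 27>13 → j++
[i=3,j=2] 27>16 → j++

i=3, j=3, emitted=[]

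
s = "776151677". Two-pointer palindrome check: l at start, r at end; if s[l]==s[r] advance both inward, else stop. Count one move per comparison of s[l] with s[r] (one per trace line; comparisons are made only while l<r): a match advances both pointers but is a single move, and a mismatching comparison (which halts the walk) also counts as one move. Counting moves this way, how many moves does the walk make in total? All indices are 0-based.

4 moves

l=0 r=8: '7'=='7', l++,r--
l=1 r=7: '7'=='7', l++,r--
l=2 r=6: '6'=='6', l++,r--
l=3 r=5: '1'=='1', l++,r--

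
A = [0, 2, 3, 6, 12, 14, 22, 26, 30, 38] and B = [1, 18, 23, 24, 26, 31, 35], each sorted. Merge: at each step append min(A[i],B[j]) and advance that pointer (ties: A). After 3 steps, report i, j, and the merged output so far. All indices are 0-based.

[i=0,j=0] A[i]=0<=B[j]=1 take 0 → i++
[i=1,j=0] A[i]=2>B[j]=1 take 1 → j++
[i=1,j=1] A[i]=2<=B[j]=18 take 2 → i++

i=2, j=1, merged so far=[0, 1, 2]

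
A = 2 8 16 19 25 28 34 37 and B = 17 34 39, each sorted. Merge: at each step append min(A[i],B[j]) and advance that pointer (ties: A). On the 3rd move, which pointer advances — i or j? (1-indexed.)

[i=1,j=1] A[i]=2<=B[j]=17 take 2 → i++
[i=2,j=1] A[i]=8<=B[j]=17 take 8 → i++
[i=3,j=1] A[i]=16<=B[j]=17 take 16 → i++

i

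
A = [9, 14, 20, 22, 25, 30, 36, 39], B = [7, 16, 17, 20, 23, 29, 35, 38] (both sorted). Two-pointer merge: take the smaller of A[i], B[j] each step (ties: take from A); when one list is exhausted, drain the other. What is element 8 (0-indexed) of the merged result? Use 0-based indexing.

merged[8] = 23

[i=0,j=0] A[i]=9>B[j]=7 take 7 → j++
[i=0,j=1] A[i]=9<=B[j]=16 take 9 → i++
[i=1,j=1] A[i]=14<=B[j]=16 take 14 → i++
[i=2,j=1] A[i]=20>B[j]=16 take 16 → j++
[i=2,j=2] A[i]=20>B[j]=17 take 17 → j++
[i=2,j=3] A[i]=20<=B[j]=20 take 20 → i++
[i=3,j=3] A[i]=22>B[j]=20 take 20 → j++
[i=3,j=4] A[i]=22<=B[j]=23 take 22 → i++
[i=4,j=4] A[i]=25>B[j]=23 take 23 → j++
[i=4,j=5] A[i]=25<=B[j]=29 take 25 → i++
[i=5,j=5] A[i]=30>B[j]=29 take 29 → j++
[i=5,j=6] A[i]=30<=B[j]=35 take 30 → i++
[i=6,j=6] A[i]=36>B[j]=35 take 35 → j++
[i=6,j=7] A[i]=36<=B[j]=38 take 36 → i++
[i=7,j=7] A[i]=39>B[j]=38 take 38 → j++
[i=7,j=8] B done, take A[i]=39 → i++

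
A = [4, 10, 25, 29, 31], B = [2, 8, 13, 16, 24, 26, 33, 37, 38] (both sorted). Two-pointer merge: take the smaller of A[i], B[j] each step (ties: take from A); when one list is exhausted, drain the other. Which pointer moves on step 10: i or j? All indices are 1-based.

i=1 j=1: A[i]=4>B[j]=2 take 2, j++
i=1 j=2: A[i]=4<=B[j]=8 take 4, i++
i=2 j=2: A[i]=10>B[j]=8 take 8, j++
i=2 j=3: A[i]=10<=B[j]=13 take 10, i++
i=3 j=3: A[i]=25>B[j]=13 take 13, j++
i=3 j=4: A[i]=25>B[j]=16 take 16, j++
i=3 j=5: A[i]=25>B[j]=24 take 24, j++
i=3 j=6: A[i]=25<=B[j]=26 take 25, i++
i=4 j=6: A[i]=29>B[j]=26 take 26, j++
i=4 j=7: A[i]=29<=B[j]=33 take 29, i++

i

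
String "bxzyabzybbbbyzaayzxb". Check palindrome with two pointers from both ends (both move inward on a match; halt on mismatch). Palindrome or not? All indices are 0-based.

l=0 r=19: 'b'=='b', l++,r--
l=1 r=18: 'x'=='x', l++,r--
l=2 r=17: 'z'=='z', l++,r--
l=3 r=16: 'y'=='y', l++,r--
l=4 r=15: 'a'=='a', l++,r--
l=5 r=14: 'b'!='a', stop

not a palindrome (mismatch at 5,14)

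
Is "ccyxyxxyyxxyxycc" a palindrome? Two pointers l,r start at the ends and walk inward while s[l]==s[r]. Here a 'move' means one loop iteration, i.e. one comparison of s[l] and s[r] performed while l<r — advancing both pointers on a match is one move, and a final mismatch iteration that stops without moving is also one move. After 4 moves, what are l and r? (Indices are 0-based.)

l=0 r=15: 'c'=='c', l++,r--
l=1 r=14: 'c'=='c', l++,r--
l=2 r=13: 'y'=='y', l++,r--
l=3 r=12: 'x'=='x', l++,r--

l=4, r=11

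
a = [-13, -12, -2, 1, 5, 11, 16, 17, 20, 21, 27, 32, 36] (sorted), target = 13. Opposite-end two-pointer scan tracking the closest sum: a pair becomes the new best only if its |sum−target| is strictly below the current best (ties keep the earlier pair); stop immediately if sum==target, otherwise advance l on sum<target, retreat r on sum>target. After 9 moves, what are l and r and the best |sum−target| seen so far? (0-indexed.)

l=2, r=5, best |Δ|=1

[0,12] -13+36=23 d=10 * → r--
[0,11] -13+32=19 d=6 * → r--
[0,10] -13+27=14 d=1 * → r--
[0,9] -13+21=8 d=5 → l++
[1,9] -12+21=9 d=4 → l++
[2,9] -2+21=19 d=6 → r--
[2,8] -2+20=18 d=5 → r--
[2,7] -2+17=15 d=2 → r--
[2,6] -2+16=14 d=1 → r--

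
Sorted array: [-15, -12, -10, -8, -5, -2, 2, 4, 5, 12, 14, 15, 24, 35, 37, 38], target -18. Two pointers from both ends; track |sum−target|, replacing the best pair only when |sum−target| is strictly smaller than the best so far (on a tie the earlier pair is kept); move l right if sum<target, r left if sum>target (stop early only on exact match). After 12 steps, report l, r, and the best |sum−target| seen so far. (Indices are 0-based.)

l=1, r=4, best |Δ|=1

[0,15] -15+38=23 d=41 * → r--
[0,14] -15+37=22 d=40 * → r--
[0,13] -15+35=20 d=38 * → r--
[0,12] -15+24=9 d=27 * → r--
[0,11] -15+15=0 d=18 * → r--
[0,10] -15+14=-1 d=17 * → r--
[0,9] -15+12=-3 d=15 * → r--
[0,8] -15+5=-10 d=8 * → r--
[0,7] -15+4=-11 d=7 * → r--
[0,6] -15+2=-13 d=5 * → r--
[0,5] -15+-2=-17 d=1 * → r--
[0,4] -15+-5=-20 d=2 → l++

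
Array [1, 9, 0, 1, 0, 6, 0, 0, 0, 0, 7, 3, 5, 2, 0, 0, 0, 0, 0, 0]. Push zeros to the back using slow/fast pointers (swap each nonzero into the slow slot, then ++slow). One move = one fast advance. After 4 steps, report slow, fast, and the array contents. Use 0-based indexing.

slow=0 fast=0: a[fast]=1≠0 swap→a[0]=1, slow++,fast++
slow=1 fast=1: a[fast]=9≠0 swap→a[1]=9, slow++,fast++
slow=2 fast=2: a[fast]=0, fast++
slow=2 fast=3: a[fast]=1≠0 swap→a[2]=1, slow++,fast++

slow=3, fast=4, a=[1, 9, 1, 0, 0, 6, 0, 0, 0, 0, 7, 3, 5, 2, 0, 0, 0, 0, 0, 0]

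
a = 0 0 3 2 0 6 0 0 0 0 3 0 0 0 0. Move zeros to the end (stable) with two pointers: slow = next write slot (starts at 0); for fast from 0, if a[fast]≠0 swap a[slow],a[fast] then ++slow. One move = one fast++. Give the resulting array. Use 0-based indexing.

slow=0 fast=0: a[fast]=0, fast++
slow=0 fast=1: a[fast]=0, fast++
slow=0 fast=2: a[fast]=3≠0 swap→a[0]=3, slow++,fast++
slow=1 fast=3: a[fast]=2≠0 swap→a[1]=2, slow++,fast++
slow=2 fast=4: a[fast]=0, fast++
slow=2 fast=5: a[fast]=6≠0 swap→a[2]=6, slow++,fast++
slow=3 fast=6: a[fast]=0, fast++
slow=3 fast=7: a[fast]=0, fast++
slow=3 fast=8: a[fast]=0, fast++
slow=3 fast=9: a[fast]=0, fast++
slow=3 fast=10: a[fast]=3≠0 swap→a[3]=3, slow++,fast++
slow=4 fast=11: a[fast]=0, fast++
slow=4 fast=12: a[fast]=0, fast++
slow=4 fast=13: a[fast]=0, fast++
slow=4 fast=14: a[fast]=0, fast++

[3, 2, 6, 3, 0, 0, 0, 0, 0, 0, 0, 0, 0, 0, 0]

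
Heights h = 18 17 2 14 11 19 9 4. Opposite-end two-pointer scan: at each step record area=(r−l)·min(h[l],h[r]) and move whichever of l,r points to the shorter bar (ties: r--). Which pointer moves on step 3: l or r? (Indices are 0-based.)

l=0 r=7: min(18,4)*7=28 best=28 *, r--
l=0 r=6: min(18,9)*6=54 best=54 *, r--
l=0 r=5: min(18,19)*5=90 best=90 *, l++

l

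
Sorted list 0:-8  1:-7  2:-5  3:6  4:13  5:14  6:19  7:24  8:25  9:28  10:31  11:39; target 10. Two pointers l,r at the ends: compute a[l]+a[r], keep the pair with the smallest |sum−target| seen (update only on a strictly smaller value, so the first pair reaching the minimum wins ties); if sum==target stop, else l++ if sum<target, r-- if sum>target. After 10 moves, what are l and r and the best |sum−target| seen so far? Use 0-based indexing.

l=3, r=4, best |Δ|=1

l=0 r=11: -8+39=31 d=21 *, r--
l=0 r=10: -8+31=23 d=13 *, r--
l=0 r=9: -8+28=20 d=10 *, r--
l=0 r=8: -8+25=17 d=7 *, r--
l=0 r=7: -8+24=16 d=6 *, r--
l=0 r=6: -8+19=11 d=1 *, r--
l=0 r=5: -8+14=6 d=4, l++
l=1 r=5: -7+14=7 d=3, l++
l=2 r=5: -5+14=9 d=1, l++
l=3 r=5: 6+14=20 d=10, r--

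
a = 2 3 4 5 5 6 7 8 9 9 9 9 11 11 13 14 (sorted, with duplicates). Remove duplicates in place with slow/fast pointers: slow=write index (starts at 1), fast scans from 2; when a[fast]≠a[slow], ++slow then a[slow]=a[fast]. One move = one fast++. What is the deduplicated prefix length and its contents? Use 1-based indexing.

slow=1 fast=2: a[fast]=3≠a[slow]=2 write a[2]=3, slow++,fast++
slow=2 fast=3: a[fast]=4≠a[slow]=3 write a[3]=4, slow++,fast++
slow=3 fast=4: a[fast]=5≠a[slow]=4 write a[4]=5, slow++,fast++
slow=4 fast=5: a[fast]=5=a[slow] dup, fast++
slow=4 fast=6: a[fast]=6≠a[slow]=5 write a[5]=6, slow++,fast++
slow=5 fast=7: a[fast]=7≠a[slow]=6 write a[6]=7, slow++,fast++
slow=6 fast=8: a[fast]=8≠a[slow]=7 write a[7]=8, slow++,fast++
slow=7 fast=9: a[fast]=9≠a[slow]=8 write a[8]=9, slow++,fast++
slow=8 fast=10: a[fast]=9=a[slow] dup, fast++
slow=8 fast=11: a[fast]=9=a[slow] dup, fast++
slow=8 fast=12: a[fast]=9=a[slow] dup, fast++
slow=8 fast=13: a[fast]=11≠a[slow]=9 write a[9]=11, slow++,fast++
slow=9 fast=14: a[fast]=11=a[slow] dup, fast++
slow=9 fast=15: a[fast]=13≠a[slow]=11 write a[10]=13, slow++,fast++
slow=10 fast=16: a[fast]=14≠a[slow]=13 write a[11]=14, slow++,fast++

length 11; prefix = [2, 3, 4, 5, 6, 7, 8, 9, 11, 13, 14]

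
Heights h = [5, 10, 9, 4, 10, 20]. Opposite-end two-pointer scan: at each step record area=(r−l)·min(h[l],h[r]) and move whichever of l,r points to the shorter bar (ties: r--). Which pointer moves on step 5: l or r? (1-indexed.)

l

[1,6] min(5,20)*5=25 best=25 * → l++
[2,6] min(10,20)*4=40 best=40 * → l++
[3,6] min(9,20)*3=27 best=40 → l++
[4,6] min(4,20)*2=8 best=40 → l++
[5,6] min(10,20)*1=10 best=40 → l++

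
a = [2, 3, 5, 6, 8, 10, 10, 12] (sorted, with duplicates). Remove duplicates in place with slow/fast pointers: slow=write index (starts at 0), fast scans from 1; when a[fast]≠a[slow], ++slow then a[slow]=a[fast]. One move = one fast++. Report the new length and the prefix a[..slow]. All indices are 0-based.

(s=0,f=1) a[fast]=3≠a[slow]=2 write a[1]=3 → slow++,fast++
(s=1,f=2) a[fast]=5≠a[slow]=3 write a[2]=5 → slow++,fast++
(s=2,f=3) a[fast]=6≠a[slow]=5 write a[3]=6 → slow++,fast++
(s=3,f=4) a[fast]=8≠a[slow]=6 write a[4]=8 → slow++,fast++
(s=4,f=5) a[fast]=10≠a[slow]=8 write a[5]=10 → slow++,fast++
(s=5,f=6) a[fast]=10=a[slow] dup → fast++
(s=5,f=7) a[fast]=12≠a[slow]=10 write a[6]=12 → slow++,fast++

length 7; prefix = [2, 3, 5, 6, 8, 10, 12]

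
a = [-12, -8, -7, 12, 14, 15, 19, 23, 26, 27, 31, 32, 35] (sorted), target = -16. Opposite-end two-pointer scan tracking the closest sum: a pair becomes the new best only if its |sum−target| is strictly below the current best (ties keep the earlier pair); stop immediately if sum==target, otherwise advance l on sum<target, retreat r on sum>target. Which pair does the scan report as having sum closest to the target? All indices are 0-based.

pair (-8, -7) with sum -15 (|Δ|=1)

[0,12] -12+35=23 d=39 * → r--
[0,11] -12+32=20 d=36 * → r--
[0,10] -12+31=19 d=35 * → r--
[0,9] -12+27=15 d=31 * → r--
[0,8] -12+26=14 d=30 * → r--
[0,7] -12+23=11 d=27 * → r--
[0,6] -12+19=7 d=23 * → r--
[0,5] -12+15=3 d=19 * → r--
[0,4] -12+14=2 d=18 * → r--
[0,3] -12+12=0 d=16 * → r--
[0,2] -12+-7=-19 d=3 * → l++
[1,2] -8+-7=-15 d=1 * → r--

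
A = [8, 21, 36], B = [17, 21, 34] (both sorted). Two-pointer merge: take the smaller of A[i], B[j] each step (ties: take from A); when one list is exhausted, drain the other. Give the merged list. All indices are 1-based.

[8, 17, 21, 21, 34, 36]

[i=1,j=1] A[i]=8<=B[j]=17 take 8 → i++
[i=2,j=1] A[i]=21>B[j]=17 take 17 → j++
[i=2,j=2] A[i]=21<=B[j]=21 take 21 → i++
[i=3,j=2] A[i]=36>B[j]=21 take 21 → j++
[i=3,j=3] A[i]=36>B[j]=34 take 34 → j++
[i=3,j=4] B done, take A[i]=36 → i++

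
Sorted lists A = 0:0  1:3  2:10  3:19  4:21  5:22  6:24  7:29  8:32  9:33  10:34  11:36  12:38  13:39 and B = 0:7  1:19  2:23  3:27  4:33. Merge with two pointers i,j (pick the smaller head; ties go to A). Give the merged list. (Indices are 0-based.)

[0, 3, 7, 10, 19, 19, 21, 22, 23, 24, 27, 29, 32, 33, 33, 34, 36, 38, 39]

i=0 j=0: A[i]=0<=B[j]=7 take 0, i++
i=1 j=0: A[i]=3<=B[j]=7 take 3, i++
i=2 j=0: A[i]=10>B[j]=7 take 7, j++
i=2 j=1: A[i]=10<=B[j]=19 take 10, i++
i=3 j=1: A[i]=19<=B[j]=19 take 19, i++
i=4 j=1: A[i]=21>B[j]=19 take 19, j++
i=4 j=2: A[i]=21<=B[j]=23 take 21, i++
i=5 j=2: A[i]=22<=B[j]=23 take 22, i++
i=6 j=2: A[i]=24>B[j]=23 take 23, j++
i=6 j=3: A[i]=24<=B[j]=27 take 24, i++
i=7 j=3: A[i]=29>B[j]=27 take 27, j++
i=7 j=4: A[i]=29<=B[j]=33 take 29, i++
i=8 j=4: A[i]=32<=B[j]=33 take 32, i++
i=9 j=4: A[i]=33<=B[j]=33 take 33, i++
i=10 j=4: A[i]=34>B[j]=33 take 33, j++
i=10 j=5: B done, take A[i]=34, i++
i=11 j=5: B done, take A[i]=36, i++
i=12 j=5: B done, take A[i]=38, i++
i=13 j=5: B done, take A[i]=39, i++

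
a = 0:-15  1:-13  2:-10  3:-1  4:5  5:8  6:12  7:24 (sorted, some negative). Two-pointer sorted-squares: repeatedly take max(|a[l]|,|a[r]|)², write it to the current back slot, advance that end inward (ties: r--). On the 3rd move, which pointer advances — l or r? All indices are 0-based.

[0,7] |-15|<=|24| out[7]=576 → r--
[0,6] |-15|>|12| out[6]=225 → l++
[1,6] |-13|>|12| out[5]=169 → l++

l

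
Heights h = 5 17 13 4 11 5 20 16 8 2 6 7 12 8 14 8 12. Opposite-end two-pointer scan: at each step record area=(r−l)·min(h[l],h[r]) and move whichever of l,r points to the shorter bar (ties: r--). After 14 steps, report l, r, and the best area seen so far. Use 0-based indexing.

[0,16] min(5,12)*16=80 best=80 * → l++
[1,16] min(17,12)*15=180 best=180 * → r--
[1,15] min(17,8)*14=112 best=180 → r--
[1,14] min(17,14)*13=182 best=182 * → r--
[1,13] min(17,8)*12=96 best=182 → r--
[1,12] min(17,12)*11=132 best=182 → r--
[1,11] min(17,7)*10=70 best=182 → r--
[1,10] min(17,6)*9=54 best=182 → r--
[1,9] min(17,2)*8=16 best=182 → r--
[1,8] min(17,8)*7=56 best=182 → r--
[1,7] min(17,16)*6=96 best=182 → r--
[1,6] min(17,20)*5=85 best=182 → l++
[2,6] min(13,20)*4=52 best=182 → l++
[3,6] min(4,20)*3=12 best=182 → l++

l=4, r=6, best area=182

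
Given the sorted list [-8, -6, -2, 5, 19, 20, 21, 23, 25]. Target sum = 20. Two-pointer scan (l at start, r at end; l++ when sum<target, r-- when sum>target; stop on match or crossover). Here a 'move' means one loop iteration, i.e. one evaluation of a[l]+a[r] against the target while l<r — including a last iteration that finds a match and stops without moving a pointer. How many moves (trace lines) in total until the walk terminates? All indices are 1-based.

[1,9] -8+25=17 <20 → l++
[2,9] -6+25=19 <20 → l++
[3,9] -2+25=23 >20 → r--
[3,8] -2+23=21 >20 → r--
[3,7] -2+21=19 <20 → l++
[4,7] 5+21=26 >20 → r--
[4,6] 5+20=25 >20 → r--
[4,5] 5+19=24 >20 → r--

8 moves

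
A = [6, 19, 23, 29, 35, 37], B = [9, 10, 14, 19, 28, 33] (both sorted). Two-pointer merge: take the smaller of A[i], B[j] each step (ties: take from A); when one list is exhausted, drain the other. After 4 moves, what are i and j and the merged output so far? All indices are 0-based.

i=1, j=3, merged so far=[6, 9, 10, 14]

i=0 j=0: A[i]=6<=B[j]=9 take 6, i++
i=1 j=0: A[i]=19>B[j]=9 take 9, j++
i=1 j=1: A[i]=19>B[j]=10 take 10, j++
i=1 j=2: A[i]=19>B[j]=14 take 14, j++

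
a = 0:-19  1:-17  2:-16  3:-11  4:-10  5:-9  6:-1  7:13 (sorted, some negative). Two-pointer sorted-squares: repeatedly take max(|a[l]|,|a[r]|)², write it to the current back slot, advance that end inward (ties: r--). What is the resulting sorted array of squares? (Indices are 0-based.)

l=0 r=7: |-19|>|13| out[7]=361, l++
l=1 r=7: |-17|>|13| out[6]=289, l++
l=2 r=7: |-16|>|13| out[5]=256, l++
l=3 r=7: |-11|<=|13| out[4]=169, r--
l=3 r=6: |-11|>|-1| out[3]=121, l++
l=4 r=6: |-10|>|-1| out[2]=100, l++
l=5 r=6: |-9|>|-1| out[1]=81, l++
l=6 r=6: |-1|<=|-1| out[0]=1, r--

[1, 81, 100, 121, 169, 256, 289, 361]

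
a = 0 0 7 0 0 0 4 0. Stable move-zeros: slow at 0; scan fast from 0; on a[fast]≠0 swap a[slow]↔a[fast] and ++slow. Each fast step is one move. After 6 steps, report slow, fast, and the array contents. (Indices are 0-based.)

slow=1, fast=6, a=[7, 0, 0, 0, 0, 0, 4, 0]

(s=0,f=0) a[fast]=0 → fast++
(s=0,f=1) a[fast]=0 → fast++
(s=0,f=2) a[fast]=7≠0 swap→a[0]=7 → slow++,fast++
(s=1,f=3) a[fast]=0 → fast++
(s=1,f=4) a[fast]=0 → fast++
(s=1,f=5) a[fast]=0 → fast++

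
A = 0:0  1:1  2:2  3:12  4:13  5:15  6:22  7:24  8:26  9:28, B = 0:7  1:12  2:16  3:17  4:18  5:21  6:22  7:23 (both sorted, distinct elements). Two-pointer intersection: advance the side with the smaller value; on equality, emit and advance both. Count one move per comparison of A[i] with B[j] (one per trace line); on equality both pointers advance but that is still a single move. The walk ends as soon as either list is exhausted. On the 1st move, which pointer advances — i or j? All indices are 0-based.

i

[i=0,j=0] 0<7 → i++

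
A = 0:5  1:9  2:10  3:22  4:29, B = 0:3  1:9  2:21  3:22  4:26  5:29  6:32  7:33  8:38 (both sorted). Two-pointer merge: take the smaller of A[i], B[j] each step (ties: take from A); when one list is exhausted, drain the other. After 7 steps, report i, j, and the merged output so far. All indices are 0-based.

[i=0,j=0] A[i]=5>B[j]=3 take 3 → j++
[i=0,j=1] A[i]=5<=B[j]=9 take 5 → i++
[i=1,j=1] A[i]=9<=B[j]=9 take 9 → i++
[i=2,j=1] A[i]=10>B[j]=9 take 9 → j++
[i=2,j=2] A[i]=10<=B[j]=21 take 10 → i++
[i=3,j=2] A[i]=22>B[j]=21 take 21 → j++
[i=3,j=3] A[i]=22<=B[j]=22 take 22 → i++

i=4, j=3, merged so far=[3, 5, 9, 9, 10, 21, 22]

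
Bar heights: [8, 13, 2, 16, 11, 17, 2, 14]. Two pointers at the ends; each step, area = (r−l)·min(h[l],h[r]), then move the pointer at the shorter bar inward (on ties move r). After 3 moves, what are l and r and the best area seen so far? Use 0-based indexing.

[0,7] min(8,14)*7=56 best=56 * → l++
[1,7] min(13,14)*6=78 best=78 * → l++
[2,7] min(2,14)*5=10 best=78 → l++

l=3, r=7, best area=78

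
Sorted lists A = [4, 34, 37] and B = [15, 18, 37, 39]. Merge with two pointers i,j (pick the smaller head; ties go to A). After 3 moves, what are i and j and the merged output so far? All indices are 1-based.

i=2, j=3, merged so far=[4, 15, 18]

[i=1,j=1] A[i]=4<=B[j]=15 take 4 → i++
[i=2,j=1] A[i]=34>B[j]=15 take 15 → j++
[i=2,j=2] A[i]=34>B[j]=18 take 18 → j++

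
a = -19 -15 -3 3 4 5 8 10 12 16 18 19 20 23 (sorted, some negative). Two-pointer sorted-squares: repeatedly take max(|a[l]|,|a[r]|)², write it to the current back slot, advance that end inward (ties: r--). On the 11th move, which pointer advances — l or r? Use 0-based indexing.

l=0 r=13: |-19|<=|23| out[13]=529, r--
l=0 r=12: |-19|<=|20| out[12]=400, r--
l=0 r=11: |-19|<=|19| out[11]=361, r--
l=0 r=10: |-19|>|18| out[10]=361, l++
l=1 r=10: |-15|<=|18| out[9]=324, r--
l=1 r=9: |-15|<=|16| out[8]=256, r--
l=1 r=8: |-15|>|12| out[7]=225, l++
l=2 r=8: |-3|<=|12| out[6]=144, r--
l=2 r=7: |-3|<=|10| out[5]=100, r--
l=2 r=6: |-3|<=|8| out[4]=64, r--
l=2 r=5: |-3|<=|5| out[3]=25, r--

r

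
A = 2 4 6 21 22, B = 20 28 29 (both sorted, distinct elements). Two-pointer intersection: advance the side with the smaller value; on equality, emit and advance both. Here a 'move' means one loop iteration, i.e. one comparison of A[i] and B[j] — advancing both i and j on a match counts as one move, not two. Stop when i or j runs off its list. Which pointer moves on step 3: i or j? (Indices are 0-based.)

[i=0,j=0] 2<20 → i++
[i=1,j=0] 4<20 → i++
[i=2,j=0] 6<20 → i++

i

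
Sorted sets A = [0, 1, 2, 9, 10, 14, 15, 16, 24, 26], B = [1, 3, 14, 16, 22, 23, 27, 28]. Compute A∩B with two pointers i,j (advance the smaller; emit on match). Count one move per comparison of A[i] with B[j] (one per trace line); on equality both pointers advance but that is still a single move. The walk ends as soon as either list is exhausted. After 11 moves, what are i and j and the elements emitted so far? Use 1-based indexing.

i=1 j=1: 0<1, i++
i=2 j=1: 1==1 emit, i++,j++
i=3 j=2: 2<3, i++
i=4 j=2: 9>3, j++
i=4 j=3: 9<14, i++
i=5 j=3: 10<14, i++
i=6 j=3: 14==14 emit, i++,j++
i=7 j=4: 15<16, i++
i=8 j=4: 16==16 emit, i++,j++
i=9 j=5: 24>22, j++
i=9 j=6: 24>23, j++

i=9, j=7, emitted=[1, 14, 16]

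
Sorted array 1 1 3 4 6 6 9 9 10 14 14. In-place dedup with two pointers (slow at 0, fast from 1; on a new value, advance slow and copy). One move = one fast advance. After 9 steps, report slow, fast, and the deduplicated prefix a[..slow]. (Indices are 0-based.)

slow=0 fast=1: a[fast]=1=a[slow] dup, fast++
slow=0 fast=2: a[fast]=3≠a[slow]=1 write a[1]=3, slow++,fast++
slow=1 fast=3: a[fast]=4≠a[slow]=3 write a[2]=4, slow++,fast++
slow=2 fast=4: a[fast]=6≠a[slow]=4 write a[3]=6, slow++,fast++
slow=3 fast=5: a[fast]=6=a[slow] dup, fast++
slow=3 fast=6: a[fast]=9≠a[slow]=6 write a[4]=9, slow++,fast++
slow=4 fast=7: a[fast]=9=a[slow] dup, fast++
slow=4 fast=8: a[fast]=10≠a[slow]=9 write a[5]=10, slow++,fast++
slow=5 fast=9: a[fast]=14≠a[slow]=10 write a[6]=14, slow++,fast++

slow=6, fast=10, prefix=[1, 3, 4, 6, 9, 10, 14]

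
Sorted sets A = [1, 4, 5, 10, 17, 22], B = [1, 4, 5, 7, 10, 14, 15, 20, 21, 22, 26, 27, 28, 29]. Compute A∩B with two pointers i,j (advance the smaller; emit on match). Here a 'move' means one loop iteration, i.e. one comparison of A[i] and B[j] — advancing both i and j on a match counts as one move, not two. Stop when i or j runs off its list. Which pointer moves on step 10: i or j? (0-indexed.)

[i=0,j=0] 1==1 emit → i++,j++
[i=1,j=1] 4==4 emit → i++,j++
[i=2,j=2] 5==5 emit → i++,j++
[i=3,j=3] 10>7 → j++
[i=3,j=4] 10==10 emit → i++,j++
[i=4,j=5] 17>14 → j++
[i=4,j=6] 17>15 → j++
[i=4,j=7] 17<20 → i++
[i=5,j=7] 22>20 → j++
[i=5,j=8] 22>21 → j++

j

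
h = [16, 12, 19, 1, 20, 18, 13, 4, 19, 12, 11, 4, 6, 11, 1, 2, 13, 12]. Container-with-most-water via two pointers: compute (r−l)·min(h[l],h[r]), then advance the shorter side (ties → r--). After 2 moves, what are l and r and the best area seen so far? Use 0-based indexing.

l=0, r=15, best area=208

l=0 r=17: min(16,12)*17=204 best=204 *, r--
l=0 r=16: min(16,13)*16=208 best=208 *, r--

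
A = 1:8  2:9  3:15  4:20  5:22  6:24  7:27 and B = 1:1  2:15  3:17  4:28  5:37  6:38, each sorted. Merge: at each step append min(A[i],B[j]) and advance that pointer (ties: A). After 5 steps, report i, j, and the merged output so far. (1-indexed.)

[i=1,j=1] A[i]=8>B[j]=1 take 1 → j++
[i=1,j=2] A[i]=8<=B[j]=15 take 8 → i++
[i=2,j=2] A[i]=9<=B[j]=15 take 9 → i++
[i=3,j=2] A[i]=15<=B[j]=15 take 15 → i++
[i=4,j=2] A[i]=20>B[j]=15 take 15 → j++

i=4, j=3, merged so far=[1, 8, 9, 15, 15]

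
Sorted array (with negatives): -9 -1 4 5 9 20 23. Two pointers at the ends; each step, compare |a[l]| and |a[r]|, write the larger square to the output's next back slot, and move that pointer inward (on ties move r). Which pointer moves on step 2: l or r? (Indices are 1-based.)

r

[1,7] |-9|<=|23| out[7]=529 → r--
[1,6] |-9|<=|20| out[6]=400 → r--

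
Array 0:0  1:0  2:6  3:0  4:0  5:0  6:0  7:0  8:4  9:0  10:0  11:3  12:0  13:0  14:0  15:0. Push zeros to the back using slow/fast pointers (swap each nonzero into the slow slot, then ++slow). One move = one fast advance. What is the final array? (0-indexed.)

[6, 4, 3, 0, 0, 0, 0, 0, 0, 0, 0, 0, 0, 0, 0, 0]

(s=0,f=0) a[fast]=0 → fast++
(s=0,f=1) a[fast]=0 → fast++
(s=0,f=2) a[fast]=6≠0 swap→a[0]=6 → slow++,fast++
(s=1,f=3) a[fast]=0 → fast++
(s=1,f=4) a[fast]=0 → fast++
(s=1,f=5) a[fast]=0 → fast++
(s=1,f=6) a[fast]=0 → fast++
(s=1,f=7) a[fast]=0 → fast++
(s=1,f=8) a[fast]=4≠0 swap→a[1]=4 → slow++,fast++
(s=2,f=9) a[fast]=0 → fast++
(s=2,f=10) a[fast]=0 → fast++
(s=2,f=11) a[fast]=3≠0 swap→a[2]=3 → slow++,fast++
(s=3,f=12) a[fast]=0 → fast++
(s=3,f=13) a[fast]=0 → fast++
(s=3,f=14) a[fast]=0 → fast++
(s=3,f=15) a[fast]=0 → fast++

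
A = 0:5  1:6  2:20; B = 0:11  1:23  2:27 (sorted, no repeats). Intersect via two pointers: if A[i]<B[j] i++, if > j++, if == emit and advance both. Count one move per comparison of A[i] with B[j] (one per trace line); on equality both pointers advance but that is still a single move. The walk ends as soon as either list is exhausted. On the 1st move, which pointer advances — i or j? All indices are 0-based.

i

i=0 j=0: 5<11, i++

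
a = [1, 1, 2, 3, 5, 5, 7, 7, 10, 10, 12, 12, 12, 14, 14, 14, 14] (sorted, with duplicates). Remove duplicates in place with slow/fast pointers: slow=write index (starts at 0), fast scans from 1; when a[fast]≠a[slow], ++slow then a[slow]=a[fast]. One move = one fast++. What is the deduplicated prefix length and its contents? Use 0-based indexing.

length 8; prefix = [1, 2, 3, 5, 7, 10, 12, 14]

slow=0 fast=1: a[fast]=1=a[slow] dup, fast++
slow=0 fast=2: a[fast]=2≠a[slow]=1 write a[1]=2, slow++,fast++
slow=1 fast=3: a[fast]=3≠a[slow]=2 write a[2]=3, slow++,fast++
slow=2 fast=4: a[fast]=5≠a[slow]=3 write a[3]=5, slow++,fast++
slow=3 fast=5: a[fast]=5=a[slow] dup, fast++
slow=3 fast=6: a[fast]=7≠a[slow]=5 write a[4]=7, slow++,fast++
slow=4 fast=7: a[fast]=7=a[slow] dup, fast++
slow=4 fast=8: a[fast]=10≠a[slow]=7 write a[5]=10, slow++,fast++
slow=5 fast=9: a[fast]=10=a[slow] dup, fast++
slow=5 fast=10: a[fast]=12≠a[slow]=10 write a[6]=12, slow++,fast++
slow=6 fast=11: a[fast]=12=a[slow] dup, fast++
slow=6 fast=12: a[fast]=12=a[slow] dup, fast++
slow=6 fast=13: a[fast]=14≠a[slow]=12 write a[7]=14, slow++,fast++
slow=7 fast=14: a[fast]=14=a[slow] dup, fast++
slow=7 fast=15: a[fast]=14=a[slow] dup, fast++
slow=7 fast=16: a[fast]=14=a[slow] dup, fast++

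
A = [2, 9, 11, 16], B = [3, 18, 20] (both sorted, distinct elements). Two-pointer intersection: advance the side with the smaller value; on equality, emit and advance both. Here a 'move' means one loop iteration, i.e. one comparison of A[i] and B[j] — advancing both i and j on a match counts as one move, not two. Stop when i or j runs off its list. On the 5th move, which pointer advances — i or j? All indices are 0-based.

i

[i=0,j=0] 2<3 → i++
[i=1,j=0] 9>3 → j++
[i=1,j=1] 9<18 → i++
[i=2,j=1] 11<18 → i++
[i=3,j=1] 16<18 → i++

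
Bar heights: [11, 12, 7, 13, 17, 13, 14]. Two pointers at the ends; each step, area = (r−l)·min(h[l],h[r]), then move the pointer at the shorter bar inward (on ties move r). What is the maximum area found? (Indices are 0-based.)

[0,6] min(11,14)*6=66 best=66 * → l++
[1,6] min(12,14)*5=60 best=66 → l++
[2,6] min(7,14)*4=28 best=66 → l++
[3,6] min(13,14)*3=39 best=66 → l++
[4,6] min(17,14)*2=28 best=66 → r--
[4,5] min(17,13)*1=13 best=66 → r--

max area = 66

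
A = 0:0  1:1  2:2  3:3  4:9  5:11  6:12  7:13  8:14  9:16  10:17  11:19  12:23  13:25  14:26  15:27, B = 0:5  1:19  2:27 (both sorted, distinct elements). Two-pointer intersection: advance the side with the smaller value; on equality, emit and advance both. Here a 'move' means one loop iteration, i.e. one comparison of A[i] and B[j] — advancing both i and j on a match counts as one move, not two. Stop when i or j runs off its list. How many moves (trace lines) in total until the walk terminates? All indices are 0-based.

17 moves

i=0 j=0: 0<5, i++
i=1 j=0: 1<5, i++
i=2 j=0: 2<5, i++
i=3 j=0: 3<5, i++
i=4 j=0: 9>5, j++
i=4 j=1: 9<19, i++
i=5 j=1: 11<19, i++
i=6 j=1: 12<19, i++
i=7 j=1: 13<19, i++
i=8 j=1: 14<19, i++
i=9 j=1: 16<19, i++
i=10 j=1: 17<19, i++
i=11 j=1: 19==19 emit, i++,j++
i=12 j=2: 23<27, i++
i=13 j=2: 25<27, i++
i=14 j=2: 26<27, i++
i=15 j=2: 27==27 emit, i++,j++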